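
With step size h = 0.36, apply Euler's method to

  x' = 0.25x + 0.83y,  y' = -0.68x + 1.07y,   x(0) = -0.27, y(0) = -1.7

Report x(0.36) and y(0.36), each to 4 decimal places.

-0.8023, -2.2887

Euler on (x,y): x_{n+1} = x_n + h·x', y_{n+1} = y_n + h·y'.
0.000000: (-0.270000, -1.700000); f=(-1.478500, -1.635400) → (-0.802260, -2.288744)
(x(0.36), y(0.36)) ≈ (-0.8023, -2.2887)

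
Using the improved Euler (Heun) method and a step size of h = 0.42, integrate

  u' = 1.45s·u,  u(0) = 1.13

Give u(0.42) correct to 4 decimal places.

Heun: k1 = f(s_n, u_n); k2 = f(s_n + h, u_n + h·k1); u_{n+1} = u_n + (h/2)·(k1 + k2).
s=0.000000, u=1.130000:
  k1 = f(0.000000, 1.130000) = 0.000000
  k2 = f(0.420000, 1.130000) = 0.688170
  u ← 1.130000 + (0.42/2)·(0.000000 + 0.688170) = 1.274516
u(0.42) ≈ 1.2745

1.2745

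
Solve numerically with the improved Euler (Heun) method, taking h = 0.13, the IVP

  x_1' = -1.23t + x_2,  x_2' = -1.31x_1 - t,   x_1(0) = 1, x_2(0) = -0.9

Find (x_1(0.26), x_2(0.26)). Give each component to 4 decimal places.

Heun on (x_1,x_2): k1 = f(t_n, state_n); k2 = f(t_n + h, state_n + h·k1); state_{n+1} = state_n + (h/2)·(k1 + k2).
0.000000: (1.000000, -0.900000)
  k1 = (-0.900000, -1.310000)
  predictor → (0.883000, -1.070300)
  k2 = (-1.230200, -1.286730)
  → (0.861537, -1.068787)
0.130000: (0.861537, -1.068787)
  k1 = (-1.228687, -1.258613)
  predictor → (0.701808, -1.232407)
  k2 = (-1.552207, -1.179368)
  → (0.680779, -1.227256)
(x_1(0.26), x_2(0.26)) ≈ (0.6808, -1.2273)

0.6808, -1.2273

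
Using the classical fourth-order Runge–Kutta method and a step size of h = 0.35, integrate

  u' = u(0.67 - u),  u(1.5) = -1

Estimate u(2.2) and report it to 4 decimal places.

RK4: k1 = f(x_n, u_n); k2 = f(x_n + h/2, u_n + (h/2)·k1); k3 = f(x_n + h/2, u_n + (h/2)·k2); k4 = f(x_n + h, u_n + h·k3); u_{n+1} = u_n + (h/6)·(k1 + 2k2 + 2k3 + k4).
x=1.500000, u=-1.000000:
  k1 = f(1.500000, -1.000000) = -1.670000
  k2 = f(1.675000, -1.292250) = -2.535718
  k3 = f(1.675000, -1.443751) = -3.051729
  k4 = f(1.850000, -2.068105) = -5.662689
  u ← -1.000000 + (0.35/6)·(k1 + 2k2 + 2k3 + k4) = -2.079609
x=1.850000, u=-2.079609:
  k1 = f(1.850000, -2.079609) = -5.718111
  k2 = f(2.025000, -3.080278) = -11.551901
  k3 = f(2.025000, -4.101192) = -19.567571
  k4 = f(2.200000, -8.928259) = -85.695736
  u ← -2.079609 + (0.35/6)·(k1 + 2k2 + 2k3 + k4) = -11.042688
u(2.2) ≈ -11.0427

-11.0427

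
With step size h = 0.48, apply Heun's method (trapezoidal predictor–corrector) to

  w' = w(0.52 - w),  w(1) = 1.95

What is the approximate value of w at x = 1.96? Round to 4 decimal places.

0.9829

Heun: k1 = f(x_n, w_n); k2 = f(x_n + h, w_n + h·k1); w_{n+1} = w_n + (h/2)·(k1 + k2).
x=1.000000, w=1.950000:
  k1 = f(1.000000, 1.950000) = -2.788500
  k2 = f(1.480000, 0.611520) = -0.055966
  w ← 1.950000 + (0.48/2)·(-2.788500 + (-0.055966)) = 1.267328
x=1.480000, w=1.267328:
  k1 = f(1.480000, 1.267328) = -0.947110
  k2 = f(1.960000, 0.812715) = -0.237894
  w ← 1.267328 + (0.48/2)·(-0.947110 + (-0.237894)) = 0.982927
w(1.96) ≈ 0.9829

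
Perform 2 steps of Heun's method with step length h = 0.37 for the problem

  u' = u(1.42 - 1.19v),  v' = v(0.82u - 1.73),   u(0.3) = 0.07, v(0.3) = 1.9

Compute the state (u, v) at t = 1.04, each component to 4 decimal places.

0.0772, 0.6211

Heun on (u,v): k1 = f(t_n, state_n); k2 = f(t_n + h, state_n + h·k1); state_{n+1} = state_n + (h/2)·(k1 + k2).
0.300000: (0.070000, 1.900000)
  k1 = (-0.058870, -3.177940)
  predictor → (0.048218, 0.724162)
  k2 = (0.026918, -1.224168)
  → (0.064089, 1.085610)
0.670000: (0.064089, 1.085610)
  k1 = (0.008211, -1.821053)
  predictor → (0.067127, 0.411820)
  k2 = (0.062424, -0.689781)
  → (0.077156, 0.621106)
(u(1.04), v(1.04)) ≈ (0.0772, 0.6211)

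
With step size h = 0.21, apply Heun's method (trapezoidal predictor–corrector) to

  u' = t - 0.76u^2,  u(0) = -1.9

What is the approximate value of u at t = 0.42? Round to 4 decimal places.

-4.2659

Heun: k1 = f(t_n, u_n); k2 = f(t_n + h, u_n + h·k1); u_{n+1} = u_n + (h/2)·(k1 + k2).
t=0.000000, u=-1.900000:
  k1 = f(0.000000, -1.900000) = -2.743600
  k2 = f(0.210000, -2.476156) = -4.449825
  u ← -1.900000 + (0.21/2)·(-2.743600 + (-4.449825)) = -2.655310
t=0.210000, u=-2.655310:
  k1 = f(0.210000, -2.655310) = -5.148509
  k2 = f(0.420000, -3.736496) = -10.190668
  u ← -2.655310 + (0.21/2)·(-5.148509 + (-10.190668)) = -4.265923
u(0.42) ≈ -4.2659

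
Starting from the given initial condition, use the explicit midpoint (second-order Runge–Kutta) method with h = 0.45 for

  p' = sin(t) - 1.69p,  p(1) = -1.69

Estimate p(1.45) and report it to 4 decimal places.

Midpoint: k1 = f(t_n, p_n); k2 = f(t_n + h/2, p_n + (h/2)·k1); p_{n+1} = p_n + h·k2.
t=1.000000, p=-1.690000:
  k1 = f(1.000000, -1.690000) = 3.697571
  k2 = f(1.225000, -0.858047) = 2.390904
  p ← -1.690000 + 0.45·2.390904 = -0.614093
p(1.45) ≈ -0.6141

-0.6141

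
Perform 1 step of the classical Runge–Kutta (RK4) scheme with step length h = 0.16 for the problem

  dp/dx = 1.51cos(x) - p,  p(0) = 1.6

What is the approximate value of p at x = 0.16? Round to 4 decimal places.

RK4: k1 = f(x_n, p_n); k2 = f(x_n + h/2, p_n + (h/2)·k1); k3 = f(x_n + h/2, p_n + (h/2)·k2); k4 = f(x_n + h, p_n + h·k3); p_{n+1} = p_n + (h/6)·(k1 + 2k2 + 2k3 + k4).
x=0.000000, p=1.600000:
  k1 = f(0.000000, 1.600000) = -0.090000
  k2 = f(0.080000, 1.592800) = -0.087629
  k3 = f(0.080000, 1.592990) = -0.087819
  k4 = f(0.160000, 1.585949) = -0.095236
  p ← 1.600000 + (0.16/6)·(k1 + 2k2 + 2k3 + k4) = 1.585703
p(0.16) ≈ 1.5857

1.5857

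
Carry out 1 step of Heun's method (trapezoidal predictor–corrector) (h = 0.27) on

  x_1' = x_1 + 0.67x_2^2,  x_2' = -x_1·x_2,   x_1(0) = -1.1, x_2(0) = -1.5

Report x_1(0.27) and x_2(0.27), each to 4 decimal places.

-0.8363, -1.9828

Heun on (x_1,x_2): k1 = f(t_n, state_n); k2 = f(t_n + h, state_n + h·k1); state_{n+1} = state_n + (h/2)·(k1 + k2).
0.000000: (-1.100000, -1.500000)
  k1 = (0.407500, -1.650000)
  predictor → (-0.989975, -1.945500)
  k2 = (1.545955, -1.925996)
  → (-0.836284, -1.982760)
(x_1(0.27), x_2(0.27)) ≈ (-0.8363, -1.9828)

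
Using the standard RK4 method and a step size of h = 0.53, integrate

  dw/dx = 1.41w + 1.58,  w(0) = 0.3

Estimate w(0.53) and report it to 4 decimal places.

RK4: k1 = f(x_n, w_n); k2 = f(x_n + h/2, w_n + (h/2)·k1); k3 = f(x_n + h/2, w_n + (h/2)·k2); k4 = f(x_n + h, w_n + h·k3); w_{n+1} = w_n + (h/6)·(k1 + 2k2 + 2k3 + k4).
x=0.000000, w=0.300000:
  k1 = f(0.000000, 0.300000) = 2.003000
  k2 = f(0.265000, 0.830795) = 2.751421
  k3 = f(0.265000, 1.029127) = 3.031068
  k4 = f(0.530000, 1.906466) = 4.268117
  w ← 0.300000 + (0.53/6)·(k1 + 2k2 + 2k3 + k4) = 1.875522
w(0.53) ≈ 1.8755

1.8755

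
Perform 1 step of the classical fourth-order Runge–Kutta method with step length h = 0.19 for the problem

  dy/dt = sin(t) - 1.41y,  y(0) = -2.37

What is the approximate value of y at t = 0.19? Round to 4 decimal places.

RK4: k1 = f(t_n, y_n); k2 = f(t_n + h/2, y_n + (h/2)·k1); k3 = f(t_n + h/2, y_n + (h/2)·k2); k4 = f(t_n + h, y_n + h·k3); y_{n+1} = y_n + (h/6)·(k1 + 2k2 + 2k3 + k4).
t=0.000000, y=-2.370000:
  k1 = f(0.000000, -2.370000) = 3.341700
  k2 = f(0.095000, -2.052539) = 2.988936
  k3 = f(0.095000, -2.086051) = 3.036189
  k4 = f(0.190000, -1.793124) = 2.717164
  y ← -2.370000 + (0.19/6)·(k1 + 2k2 + 2k3 + k4) = -1.796545
y(0.19) ≈ -1.7965

-1.7965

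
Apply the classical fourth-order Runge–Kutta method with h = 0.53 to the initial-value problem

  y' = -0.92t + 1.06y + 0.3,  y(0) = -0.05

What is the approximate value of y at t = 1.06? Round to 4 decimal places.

-0.3450

RK4: k1 = f(t_n, y_n); k2 = f(t_n + h/2, y_n + (h/2)·k1); k3 = f(t_n + h/2, y_n + (h/2)·k2); k4 = f(t_n + h, y_n + h·k3); y_{n+1} = y_n + (h/6)·(k1 + 2k2 + 2k3 + k4).
t=0.000000, y=-0.050000:
  k1 = f(0.000000, -0.050000) = 0.247000
  k2 = f(0.265000, 0.015455) = 0.072582
  k3 = f(0.265000, -0.030766) = 0.023588
  k4 = f(0.530000, -0.037498) = -0.227348
  y ← -0.050000 + (0.53/6)·(k1 + 2k2 + 2k3 + k4) = -0.031274
t=0.530000, y=-0.031274:
  k1 = f(0.530000, -0.031274) = -0.220750
  k2 = f(0.795000, -0.089773) = -0.526559
  k3 = f(0.795000, -0.170812) = -0.612461
  k4 = f(1.060000, -0.355878) = -1.052431
  y ← -0.031274 + (0.53/6)·(k1 + 2k2 + 2k3 + k4) = -0.344965
y(1.06) ≈ -0.3450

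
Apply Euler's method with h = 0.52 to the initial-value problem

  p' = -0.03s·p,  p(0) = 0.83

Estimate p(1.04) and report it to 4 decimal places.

0.8233

Euler: p_{n+1} = p_n + h·f(s_n, p_n).
s=0.000000, p=0.830000: f=0.000000 → p ← 0.830000 + 0.52·0.000000 = 0.830000
s=0.520000, p=0.830000: f=-0.012948 → p ← 0.830000 + 0.52·(-0.012948) = 0.823267
p(1.04) ≈ 0.8233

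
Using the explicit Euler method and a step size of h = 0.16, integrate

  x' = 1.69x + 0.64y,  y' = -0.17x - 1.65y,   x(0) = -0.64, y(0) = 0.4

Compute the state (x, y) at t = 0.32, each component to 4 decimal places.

Euler on (x,y): x_{n+1} = x_n + h·x', y_{n+1} = y_n + h·y'.
0.000000: (-0.640000, 0.400000); f=(-0.825600, -0.551200) → (-0.772096, 0.311808)
0.160000: (-0.772096, 0.311808); f=(-1.105285, -0.383227) → (-0.948942, 0.250492)
(x(0.32), y(0.32)) ≈ (-0.9489, 0.2505)

-0.9489, 0.2505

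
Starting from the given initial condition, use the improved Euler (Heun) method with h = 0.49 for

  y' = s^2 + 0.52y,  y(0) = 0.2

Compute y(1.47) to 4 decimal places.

Heun: k1 = f(s_n, y_n); k2 = f(s_n + h, y_n + h·k1); y_{n+1} = y_n + (h/2)·(k1 + k2).
s=0.000000, y=0.200000:
  k1 = f(0.000000, 0.200000) = 0.104000
  k2 = f(0.490000, 0.250960) = 0.370599
  y ← 0.200000 + (0.49/2)·(0.104000 + 0.370599) = 0.316277
s=0.490000, y=0.316277:
  k1 = f(0.490000, 0.316277) = 0.404564
  k2 = f(0.980000, 0.514513) = 1.227947
  y ← 0.316277 + (0.49/2)·(0.404564 + 1.227947) = 0.716242
s=0.980000, y=0.716242:
  k1 = f(0.980000, 0.716242) = 1.332846
  k2 = f(1.470000, 1.369336) = 2.872955
  y ← 0.716242 + (0.49/2)·(1.332846 + 2.872955) = 1.746663
y(1.47) ≈ 1.7467

1.7467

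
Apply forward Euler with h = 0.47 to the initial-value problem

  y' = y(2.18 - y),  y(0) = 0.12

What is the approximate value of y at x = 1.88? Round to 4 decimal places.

1.3429

Euler: y_{n+1} = y_n + h·f(x_n, y_n).
x=0.000000, y=0.120000: f=0.247200 → y ← 0.120000 + 0.47·0.247200 = 0.236184
x=0.470000, y=0.236184: f=0.459098 → y ← 0.236184 + 0.47·0.459098 = 0.451960
x=0.940000, y=0.451960: f=0.781005 → y ← 0.451960 + 0.47·0.781005 = 0.819033
x=1.410000, y=0.819033: f=1.114677 → y ← 0.819033 + 0.47·1.114677 = 1.342931
y(1.88) ≈ 1.3429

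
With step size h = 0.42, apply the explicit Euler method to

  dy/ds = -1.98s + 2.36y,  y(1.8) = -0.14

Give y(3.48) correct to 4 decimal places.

Euler: y_{n+1} = y_n + h·f(s_n, y_n).
s=1.800000, y=-0.140000: f=-3.894400 → y ← -0.140000 + 0.42·(-3.894400) = -1.775648
s=2.220000, y=-1.775648: f=-8.586129 → y ← -1.775648 + 0.42·(-8.586129) = -5.381822
s=2.640000, y=-5.381822: f=-17.928301 → y ← -5.381822 + 0.42·(-17.928301) = -12.911709
s=3.060000, y=-12.911709: f=-36.530432 → y ← -12.911709 + 0.42·(-36.530432) = -28.254490
y(3.48) ≈ -28.2545

-28.2545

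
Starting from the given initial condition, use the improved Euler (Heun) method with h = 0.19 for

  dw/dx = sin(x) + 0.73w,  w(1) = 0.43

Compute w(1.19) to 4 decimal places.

Heun: k1 = f(x_n, w_n); k2 = f(x_n + h, w_n + h·k1); w_{n+1} = w_n + (h/2)·(k1 + k2).
x=1.000000, w=0.430000:
  k1 = f(1.000000, 0.430000) = 1.155371
  k2 = f(1.190000, 0.649520) = 1.402519
  w ← 0.430000 + (0.19/2)·(1.155371 + 1.402519) = 0.673000
w(1.19) ≈ 0.6730

0.6730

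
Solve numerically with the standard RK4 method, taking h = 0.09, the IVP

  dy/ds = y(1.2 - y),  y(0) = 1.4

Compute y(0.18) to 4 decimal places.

RK4: k1 = f(s_n, y_n); k2 = f(s_n + h/2, y_n + (h/2)·k1); k3 = f(s_n + h/2, y_n + (h/2)·k2); k4 = f(s_n + h, y_n + h·k3); y_{n+1} = y_n + (h/6)·(k1 + 2k2 + 2k3 + k4).
s=0.000000, y=1.400000:
  k1 = f(0.000000, 1.400000) = -0.280000
  k2 = f(0.045000, 1.387400) = -0.259999
  k3 = f(0.045000, 1.388300) = -0.261417
  k4 = f(0.090000, 1.376472) = -0.242909
  y ← 1.400000 + (0.09/6)·(k1 + 2k2 + 2k3 + k4) = 1.376514
s=0.090000, y=1.376514:
  k1 = f(0.090000, 1.376514) = -0.242974
  k2 = f(0.135000, 1.365580) = -0.226113
  k3 = f(0.135000, 1.366339) = -0.227275
  k4 = f(0.180000, 1.356059) = -0.211625
  y ← 1.376514 + (0.09/6)·(k1 + 2k2 + 2k3 + k4) = 1.356093
y(0.18) ≈ 1.3561

1.3561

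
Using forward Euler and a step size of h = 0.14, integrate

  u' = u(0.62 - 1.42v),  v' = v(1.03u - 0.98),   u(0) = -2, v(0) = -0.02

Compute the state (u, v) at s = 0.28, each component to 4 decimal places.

-2.3759, -0.0063

Euler on (u,v): u_{n+1} = u_n + h·u', v_{n+1} = v_n + h·v'.
0.000000: (-2.000000, -0.020000); f=(-1.296800, 0.060800) → (-2.181552, -0.011488)
0.140000: (-2.181552, -0.011488); f=(-1.388150, 0.037072) → (-2.375893, -0.006298)
(u(0.28), v(0.28)) ≈ (-2.3759, -0.0063)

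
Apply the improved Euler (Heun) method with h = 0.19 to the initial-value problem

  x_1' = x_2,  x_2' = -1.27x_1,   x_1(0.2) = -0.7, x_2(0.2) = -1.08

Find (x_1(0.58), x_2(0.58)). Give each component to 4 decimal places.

Heun on (x_1,x_2): k1 = f(t_n, state_n); k2 = f(t_n + h, state_n + h·k1); state_{n+1} = state_n + (h/2)·(k1 + k2).
0.200000: (-0.700000, -1.080000)
  k1 = (-1.080000, 0.889000)
  predictor → (-0.905200, -0.911090)
  k2 = (-0.911090, 1.149604)
  → (-0.889154, -0.886333)
0.390000: (-0.889154, -0.886333)
  k1 = (-0.886333, 1.129225)
  predictor → (-1.057557, -0.671780)
  k2 = (-0.671780, 1.343097)
  → (-1.037174, -0.651462)
(x_1(0.58), x_2(0.58)) ≈ (-1.0372, -0.6515)

-1.0372, -0.6515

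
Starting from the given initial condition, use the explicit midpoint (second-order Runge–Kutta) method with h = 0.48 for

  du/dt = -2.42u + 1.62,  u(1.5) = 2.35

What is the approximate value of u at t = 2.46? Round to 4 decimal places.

1.1118

Midpoint: k1 = f(t_n, u_n); k2 = f(t_n + h/2, u_n + (h/2)·k1); u_{n+1} = u_n + h·k2.
t=1.500000, u=2.350000:
  k1 = f(1.500000, 2.350000) = -4.067000
  k2 = f(1.740000, 1.373920) = -1.704886
  u ← 2.350000 + 0.48·(-1.704886) = 1.531655
t=1.980000, u=1.531655:
  k1 = f(1.980000, 1.531655) = -2.086604
  k2 = f(2.220000, 1.030870) = -0.874704
  u ← 1.531655 + 0.48·(-0.874704) = 1.111796
u(2.46) ≈ 1.1118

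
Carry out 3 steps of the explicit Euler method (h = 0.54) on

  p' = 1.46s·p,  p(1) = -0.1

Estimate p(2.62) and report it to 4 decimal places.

Euler: p_{n+1} = p_n + h·f(s_n, p_n).
s=1.000000, p=-0.100000: f=-0.146000 → p ← -0.100000 + 0.54·(-0.146000) = -0.178840
s=1.540000, p=-0.178840: f=-0.402104 → p ← -0.178840 + 0.54·(-0.402104) = -0.395976
s=2.080000, p=-0.395976: f=-1.202500 → p ← -0.395976 + 0.54·(-1.202500) = -1.045326
p(2.62) ≈ -1.0453

-1.0453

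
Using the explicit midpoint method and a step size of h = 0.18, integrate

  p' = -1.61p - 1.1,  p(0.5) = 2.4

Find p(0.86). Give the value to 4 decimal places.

1.0612

Midpoint: k1 = f(t_n, p_n); k2 = f(t_n + h/2, p_n + (h/2)·k1); p_{n+1} = p_n + h·k2.
t=0.500000, p=2.400000:
  k1 = f(0.500000, 2.400000) = -4.964000
  k2 = f(0.590000, 1.953240) = -4.244716
  p ← 2.400000 + 0.18·(-4.244716) = 1.635951
t=0.680000, p=1.635951:
  k1 = f(0.680000, 1.635951) = -3.733881
  k2 = f(0.770000, 1.299902) = -3.192842
  p ← 1.635951 + 0.18·(-3.192842) = 1.061240
p(0.86) ≈ 1.0612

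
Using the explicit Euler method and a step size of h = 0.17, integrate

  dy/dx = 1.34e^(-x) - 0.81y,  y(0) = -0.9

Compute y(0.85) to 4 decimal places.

Euler: y_{n+1} = y_n + h·f(x_n, y_n).
x=0.000000, y=-0.900000: f=2.069000 → y ← -0.900000 + 0.17·2.069000 = -0.548270
x=0.170000, y=-0.548270: f=1.574610 → y ← -0.548270 + 0.17·1.574610 = -0.280586
x=0.340000, y=-0.280586: f=1.181047 → y ← -0.280586 + 0.17·1.181047 = -0.079808
x=0.510000, y=-0.079808: f=0.869309 → y ← -0.079808 + 0.17·0.869309 = 0.067974
x=0.680000, y=0.067974: f=0.623808 → y ← 0.067974 + 0.17·0.623808 = 0.174021
y(0.85) ≈ 0.1740

0.1740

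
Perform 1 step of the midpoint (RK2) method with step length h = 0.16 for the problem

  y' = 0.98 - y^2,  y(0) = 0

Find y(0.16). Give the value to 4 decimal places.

Midpoint: k1 = f(t_n, y_n); k2 = f(t_n + h/2, y_n + (h/2)·k1); y_{n+1} = y_n + h·k2.
t=0.000000, y=0.000000:
  k1 = f(0.000000, 0.000000) = 0.980000
  k2 = f(0.080000, 0.078400) = 0.973853
  y ← 0.000000 + 0.16·0.973853 = 0.155817
y(0.16) ≈ 0.1558

0.1558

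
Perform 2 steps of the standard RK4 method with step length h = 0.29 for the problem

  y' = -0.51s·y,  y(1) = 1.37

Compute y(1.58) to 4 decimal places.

0.9354

RK4: k1 = f(s_n, y_n); k2 = f(s_n + h/2, y_n + (h/2)·k1); k3 = f(s_n + h/2, y_n + (h/2)·k2); k4 = f(s_n + h, y_n + h·k3); y_{n+1} = y_n + (h/6)·(k1 + 2k2 + 2k3 + k4).
s=1.000000, y=1.370000:
  k1 = f(1.000000, 1.370000) = -0.698700
  k2 = f(1.145000, 1.268689) = -0.740851
  k3 = f(1.145000, 1.262577) = -0.737282
  k4 = f(1.290000, 1.156188) = -0.760656
  y ← 1.370000 + (0.29/6)·(k1 + 2k2 + 2k3 + k4) = 1.156578
s=1.290000, y=1.156578:
  k1 = f(1.290000, 1.156578) = -0.760913
  k2 = f(1.435000, 1.046246) = -0.765695
  k3 = f(1.435000, 1.045553) = -0.765188
  k4 = f(1.580000, 0.934674) = -0.753160
  y ← 1.156578 + (0.29/6)·(k1 + 2k2 + 2k3 + k4) = 0.935413
y(1.58) ≈ 0.9354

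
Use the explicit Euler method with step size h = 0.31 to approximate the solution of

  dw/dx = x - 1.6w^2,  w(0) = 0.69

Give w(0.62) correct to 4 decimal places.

Euler: w_{n+1} = w_n + h·f(x_n, w_n).
x=0.000000, w=0.690000: f=-0.761760 → w ← 0.690000 + 0.31·(-0.761760) = 0.453854
x=0.310000, w=0.453854: f=-0.019574 → w ← 0.453854 + 0.31·(-0.019574) = 0.447786
w(0.62) ≈ 0.4478

0.4478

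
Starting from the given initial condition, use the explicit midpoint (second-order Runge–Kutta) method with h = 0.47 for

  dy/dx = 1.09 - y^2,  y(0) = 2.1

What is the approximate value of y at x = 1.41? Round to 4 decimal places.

1.3170

Midpoint: k1 = f(x_n, y_n); k2 = f(x_n + h/2, y_n + (h/2)·k1); y_{n+1} = y_n + h·k2.
x=0.000000, y=2.100000:
  k1 = f(0.000000, 2.100000) = -3.320000
  k2 = f(0.235000, 1.319800) = -0.651872
  y ← 2.100000 + 0.47·(-0.651872) = 1.793620
x=0.470000, y=1.793620:
  k1 = f(0.470000, 1.793620) = -2.127073
  k2 = f(0.705000, 1.293758) = -0.583810
  y ← 1.793620 + 0.47·(-0.583810) = 1.519230
x=0.940000, y=1.519230:
  k1 = f(0.940000, 1.519230) = -1.218059
  k2 = f(1.175000, 1.232986) = -0.430254
  y ← 1.519230 + 0.47·(-0.430254) = 1.317010
y(1.41) ≈ 1.3170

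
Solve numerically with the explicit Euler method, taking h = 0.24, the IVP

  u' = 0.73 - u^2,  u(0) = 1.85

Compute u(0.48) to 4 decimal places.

1.0312

Euler: u_{n+1} = u_n + h·f(t_n, u_n).
t=0.000000, u=1.850000: f=-2.692500 → u ← 1.850000 + 0.24·(-2.692500) = 1.203800
t=0.240000, u=1.203800: f=-0.719134 → u ← 1.203800 + 0.24·(-0.719134) = 1.031208
u(0.48) ≈ 1.0312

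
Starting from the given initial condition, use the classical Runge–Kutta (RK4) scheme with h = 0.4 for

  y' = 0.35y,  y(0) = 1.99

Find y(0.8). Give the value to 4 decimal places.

RK4: k1 = f(x_n, y_n); k2 = f(x_n + h/2, y_n + (h/2)·k1); k3 = f(x_n + h/2, y_n + (h/2)·k2); k4 = f(x_n + h, y_n + h·k3); y_{n+1} = y_n + (h/6)·(k1 + 2k2 + 2k3 + k4).
x=0.000000, y=1.990000:
  k1 = f(0.000000, 1.990000) = 0.696500
  k2 = f(0.200000, 2.129300) = 0.745255
  k3 = f(0.200000, 2.139051) = 0.748668
  k4 = f(0.400000, 2.289467) = 0.801313
  y ← 1.990000 + (0.4/6)·(k1 + 2k2 + 2k3 + k4) = 2.289044
x=0.400000, y=2.289044:
  k1 = f(0.400000, 2.289044) = 0.801165
  k2 = f(0.600000, 2.449277) = 0.857247
  k3 = f(0.600000, 2.460493) = 0.861173
  k4 = f(0.800000, 2.633513) = 0.921730
  y ← 2.289044 + (0.4/6)·(k1 + 2k2 + 2k3 + k4) = 2.633026
y(0.8) ≈ 2.6330

2.6330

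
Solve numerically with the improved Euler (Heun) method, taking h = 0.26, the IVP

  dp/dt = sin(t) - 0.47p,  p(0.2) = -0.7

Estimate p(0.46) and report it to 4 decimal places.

-0.5393

Heun: k1 = f(t_n, p_n); k2 = f(t_n + h, p_n + h·k1); p_{n+1} = p_n + (h/2)·(k1 + k2).
t=0.200000, p=-0.700000:
  k1 = f(0.200000, -0.700000) = 0.527669
  k2 = f(0.460000, -0.562806) = 0.708467
  p ← -0.700000 + (0.26/2)·(0.527669 + 0.708467) = -0.539302
p(0.46) ≈ -0.5393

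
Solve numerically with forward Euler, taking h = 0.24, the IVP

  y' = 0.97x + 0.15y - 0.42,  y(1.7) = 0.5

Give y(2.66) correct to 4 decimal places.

2.1644

Euler: y_{n+1} = y_n + h·f(x_n, y_n).
x=1.700000, y=0.500000: f=1.304000 → y ← 0.500000 + 0.24·1.304000 = 0.812960
x=1.940000, y=0.812960: f=1.583744 → y ← 0.812960 + 0.24·1.583744 = 1.193059
x=2.180000, y=1.193059: f=1.873559 → y ← 1.193059 + 0.24·1.873559 = 1.642713
x=2.420000, y=1.642713: f=2.173807 → y ← 1.642713 + 0.24·2.173807 = 2.164426
y(2.66) ≈ 2.1644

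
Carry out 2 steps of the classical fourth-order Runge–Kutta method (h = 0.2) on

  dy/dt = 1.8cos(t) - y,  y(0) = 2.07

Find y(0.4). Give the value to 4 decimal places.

1.9637

RK4: k1 = f(t_n, y_n); k2 = f(t_n + h/2, y_n + (h/2)·k1); k3 = f(t_n + h/2, y_n + (h/2)·k2); k4 = f(t_n + h, y_n + h·k3); y_{n+1} = y_n + (h/6)·(k1 + 2k2 + 2k3 + k4).
t=0.000000, y=2.070000:
  k1 = f(0.000000, 2.070000) = -0.270000
  k2 = f(0.100000, 2.043000) = -0.251993
  k3 = f(0.100000, 2.044801) = -0.253793
  k4 = f(0.200000, 2.019241) = -0.255122
  y ← 2.070000 + (0.2/6)·(k1 + 2k2 + 2k3 + k4) = 2.018777
t=0.200000, y=2.018777:
  k1 = f(0.200000, 2.018777) = -0.254657
  k2 = f(0.300000, 1.993311) = -0.273706
  k3 = f(0.300000, 1.991406) = -0.271801
  k4 = f(0.400000, 1.964417) = -0.306507
  y ← 2.018777 + (0.2/6)·(k1 + 2k2 + 2k3 + k4) = 1.963704
y(0.4) ≈ 1.9637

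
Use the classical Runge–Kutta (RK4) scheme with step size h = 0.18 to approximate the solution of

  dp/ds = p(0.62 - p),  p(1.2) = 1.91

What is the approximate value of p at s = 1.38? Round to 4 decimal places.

1.5660

RK4: k1 = f(s_n, p_n); k2 = f(s_n + h/2, p_n + (h/2)·k1); k3 = f(s_n + h/2, p_n + (h/2)·k2); k4 = f(s_n + h, p_n + h·k3); p_{n+1} = p_n + (h/6)·(k1 + 2k2 + 2k3 + k4).
s=1.200000, p=1.910000:
  k1 = f(1.200000, 1.910000) = -2.463900
  k2 = f(1.290000, 1.688249) = -1.803470
  k3 = f(1.290000, 1.747688) = -1.970846
  k4 = f(1.380000, 1.555248) = -1.454542
  p ← 1.910000 + (0.18/6)·(k1 + 2k2 + 2k3 + k4) = 1.565988
p(1.38) ≈ 1.5660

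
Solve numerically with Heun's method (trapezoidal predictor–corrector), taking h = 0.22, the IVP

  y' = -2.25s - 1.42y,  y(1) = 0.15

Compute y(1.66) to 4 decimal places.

-1.2674

Heun: k1 = f(s_n, y_n); k2 = f(s_n + h, y_n + h·k1); y_{n+1} = y_n + (h/2)·(k1 + k2).
s=1.000000, y=0.150000:
  k1 = f(1.000000, 0.150000) = -2.463000
  k2 = f(1.220000, -0.391860) = -2.188559
  y ← 0.150000 + (0.22/2)·(-2.463000 + (-2.188559)) = -0.361671
s=1.220000, y=-0.361671:
  k1 = f(1.220000, -0.361671) = -2.231427
  k2 = f(1.440000, -0.852585) = -2.029329
  y ← -0.361671 + (0.22/2)·(-2.231427 + (-2.029329)) = -0.830355
s=1.440000, y=-0.830355:
  k1 = f(1.440000, -0.830355) = -2.060897
  k2 = f(1.660000, -1.283752) = -1.912072
  y ← -0.830355 + (0.22/2)·(-2.060897 + (-1.912072)) = -1.267381
y(1.66) ≈ -1.2674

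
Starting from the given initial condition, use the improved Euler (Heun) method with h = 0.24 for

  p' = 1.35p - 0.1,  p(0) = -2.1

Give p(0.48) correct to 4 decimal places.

Heun: k1 = f(x_n, p_n); k2 = f(x_n + h, p_n + h·k1); p_{n+1} = p_n + (h/2)·(k1 + k2).
x=0.000000, p=-2.100000:
  k1 = f(0.000000, -2.100000) = -2.935000
  k2 = f(0.240000, -2.804400) = -3.885940
  p ← -2.100000 + (0.24/2)·(-2.935000 + (-3.885940)) = -2.918513
x=0.240000, p=-2.918513:
  k1 = f(0.240000, -2.918513) = -4.039992
  k2 = f(0.480000, -3.888111) = -5.348950
  p ← -2.918513 + (0.24/2)·(-4.039992 + (-5.348950)) = -4.045186
p(0.48) ≈ -4.0452

-4.0452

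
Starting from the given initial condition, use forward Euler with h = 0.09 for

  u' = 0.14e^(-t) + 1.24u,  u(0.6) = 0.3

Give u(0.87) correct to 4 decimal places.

0.4334

Euler: u_{n+1} = u_n + h·f(t_n, u_n).
t=0.600000, u=0.300000: f=0.448834 → u ← 0.300000 + 0.09·0.448834 = 0.340395
t=0.690000, u=0.340395: f=0.492310 → u ← 0.340395 + 0.09·0.492310 = 0.384703
t=0.780000, u=0.384703: f=0.541209 → u ← 0.384703 + 0.09·0.541209 = 0.433412
u(0.87) ≈ 0.4334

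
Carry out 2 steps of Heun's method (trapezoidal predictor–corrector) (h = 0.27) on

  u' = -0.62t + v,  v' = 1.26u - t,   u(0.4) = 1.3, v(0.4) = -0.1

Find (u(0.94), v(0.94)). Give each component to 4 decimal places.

Heun on (u,v): k1 = f(t_n, state_n); k2 = f(t_n + h, state_n + h·k1); state_{n+1} = state_n + (h/2)·(k1 + k2).
0.400000: (1.300000, -0.100000)
  k1 = (-0.348000, 1.238000)
  predictor → (1.206040, 0.234260)
  k2 = (-0.181140, 0.849610)
  → (1.228566, 0.181827)
0.670000: (1.228566, 0.181827)
  k1 = (-0.233573, 0.877993)
  predictor → (1.165501, 0.418886)
  k2 = (-0.163914, 0.528532)
  → (1.174905, 0.371708)
(u(0.94), v(0.94)) ≈ (1.1749, 0.3717)

1.1749, 0.3717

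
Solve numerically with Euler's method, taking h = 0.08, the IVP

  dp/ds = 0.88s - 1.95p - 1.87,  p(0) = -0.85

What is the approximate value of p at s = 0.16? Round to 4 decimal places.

Euler: p_{n+1} = p_n + h·f(s_n, p_n).
s=0.000000, p=-0.850000: f=-0.212500 → p ← -0.850000 + 0.08·(-0.212500) = -0.867000
s=0.080000, p=-0.867000: f=-0.108950 → p ← -0.867000 + 0.08·(-0.108950) = -0.875716
p(0.16) ≈ -0.8757

-0.8757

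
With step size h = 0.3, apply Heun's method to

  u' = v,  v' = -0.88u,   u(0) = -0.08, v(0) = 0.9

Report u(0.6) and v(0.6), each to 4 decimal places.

Heun on (u,v): k1 = f(t_n, state_n); k2 = f(t_n + h, state_n + h·k1); state_{n+1} = state_n + (h/2)·(k1 + k2).
0.000000: (-0.080000, 0.900000)
  k1 = (0.900000, 0.070400)
  predictor → (0.190000, 0.921120)
  k2 = (0.921120, -0.167200)
  → (0.193168, 0.885480)
0.300000: (0.193168, 0.885480)
  k1 = (0.885480, -0.169988)
  predictor → (0.458812, 0.834484)
  k2 = (0.834484, -0.403755)
  → (0.451163, 0.799419)
(u(0.6), v(0.6)) ≈ (0.4512, 0.7994)

0.4512, 0.7994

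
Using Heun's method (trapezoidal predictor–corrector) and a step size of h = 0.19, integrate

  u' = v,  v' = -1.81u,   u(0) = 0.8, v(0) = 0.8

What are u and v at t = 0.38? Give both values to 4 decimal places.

Heun on (u,v): k1 = f(t_n, state_n); k2 = f(t_n + h, state_n + h·k1); state_{n+1} = state_n + (h/2)·(k1 + k2).
0.000000: (0.800000, 0.800000)
  k1 = (0.800000, -1.448000)
  predictor → (0.952000, 0.524880)
  k2 = (0.524880, -1.723120)
  → (0.925864, 0.498744)
0.190000: (0.925864, 0.498744)
  k1 = (0.498744, -1.675813)
  predictor → (1.020625, 0.180339)
  k2 = (0.180339, -1.847331)
  → (0.990376, 0.164045)
(u(0.38), v(0.38)) ≈ (0.9904, 0.1640)

0.9904, 0.1640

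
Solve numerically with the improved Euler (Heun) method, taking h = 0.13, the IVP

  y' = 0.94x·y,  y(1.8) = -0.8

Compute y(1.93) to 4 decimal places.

-1.0031

Heun: k1 = f(x_n, y_n); k2 = f(x_n + h, y_n + h·k1); y_{n+1} = y_n + (h/2)·(k1 + k2).
x=1.800000, y=-0.800000:
  k1 = f(1.800000, -0.800000) = -1.353600
  k2 = f(1.930000, -0.975968) = -1.770601
  y ← -0.800000 + (0.13/2)·(-1.353600 + (-1.770601)) = -1.003073
y(1.93) ≈ -1.0031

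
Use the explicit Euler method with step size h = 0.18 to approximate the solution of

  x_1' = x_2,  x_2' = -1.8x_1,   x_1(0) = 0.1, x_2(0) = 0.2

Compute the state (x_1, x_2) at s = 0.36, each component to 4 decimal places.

0.1662, 0.1235

Euler on (x_1,x_2): x_1_{n+1} = x_1_n + h·x_1', x_2_{n+1} = x_2_n + h·x_2'.
0.000000: (0.100000, 0.200000); f=(0.200000, -0.180000) → (0.136000, 0.167600)
0.180000: (0.136000, 0.167600); f=(0.167600, -0.244800) → (0.166168, 0.123536)
(x_1(0.36), x_2(0.36)) ≈ (0.1662, 0.1235)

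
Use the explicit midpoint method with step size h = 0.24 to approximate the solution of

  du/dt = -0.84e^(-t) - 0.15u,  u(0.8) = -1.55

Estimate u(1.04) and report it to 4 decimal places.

Midpoint: k1 = f(t_n, u_n); k2 = f(t_n + h/2, u_n + (h/2)·k1); u_{n+1} = u_n + h·k2.
t=0.800000, u=-1.550000:
  k1 = f(0.800000, -1.550000) = -0.144936
  k2 = f(0.920000, -1.567392) = -0.099647
  u ← -1.550000 + 0.24·(-0.099647) = -1.573915
u(1.04) ≈ -1.5739

-1.5739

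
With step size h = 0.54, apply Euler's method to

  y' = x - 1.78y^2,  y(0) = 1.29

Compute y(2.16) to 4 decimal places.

Euler: y_{n+1} = y_n + h·f(x_n, y_n).
x=0.000000, y=1.290000: f=-2.962098 → y ← 1.290000 + 0.54·(-2.962098) = -0.309533
x=0.540000, y=-0.309533: f=0.369457 → y ← -0.309533 + 0.54·0.369457 = -0.110026
x=1.080000, y=-0.110026: f=1.058452 → y ← -0.110026 + 0.54·1.058452 = 0.461538
x=1.620000, y=0.461538: f=1.240829 → y ← 0.461538 + 0.54·1.240829 = 1.131586
y(2.16) ≈ 1.1316

1.1316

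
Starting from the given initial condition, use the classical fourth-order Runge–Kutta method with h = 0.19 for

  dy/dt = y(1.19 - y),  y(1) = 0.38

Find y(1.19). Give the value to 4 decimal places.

RK4: k1 = f(t_n, y_n); k2 = f(t_n + h/2, y_n + (h/2)·k1); k3 = f(t_n + h/2, y_n + (h/2)·k2); k4 = f(t_n + h, y_n + h·k3); y_{n+1} = y_n + (h/6)·(k1 + 2k2 + 2k3 + k4).
t=1.000000, y=0.380000:
  k1 = f(1.000000, 0.380000) = 0.307800
  k2 = f(1.095000, 0.409241) = 0.319519
  k3 = f(1.095000, 0.410354) = 0.319931
  k4 = f(1.190000, 0.440787) = 0.330243
  y ← 0.380000 + (0.19/6)·(k1 + 2k2 + 2k3 + k4) = 0.440703
y(1.19) ≈ 0.4407

0.4407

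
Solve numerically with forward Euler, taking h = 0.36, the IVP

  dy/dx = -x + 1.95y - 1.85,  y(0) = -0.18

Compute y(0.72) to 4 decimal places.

-2.4506

Euler: y_{n+1} = y_n + h·f(x_n, y_n).
x=0.000000, y=-0.180000: f=-2.201000 → y ← -0.180000 + 0.36·(-2.201000) = -0.972360
x=0.360000, y=-0.972360: f=-4.106102 → y ← -0.972360 + 0.36·(-4.106102) = -2.450557
y(0.72) ≈ -2.4506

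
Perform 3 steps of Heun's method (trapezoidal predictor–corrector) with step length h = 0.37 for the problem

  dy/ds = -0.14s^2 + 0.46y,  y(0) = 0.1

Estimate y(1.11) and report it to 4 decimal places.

0.0911

Heun: k1 = f(s_n, y_n); k2 = f(s_n + h, y_n + h·k1); y_{n+1} = y_n + (h/2)·(k1 + k2).
s=0.000000, y=0.100000:
  k1 = f(0.000000, 0.100000) = 0.046000
  k2 = f(0.370000, 0.117020) = 0.034663
  y ← 0.100000 + (0.37/2)·(0.046000 + 0.034663) = 0.114923
s=0.370000, y=0.114923:
  k1 = f(0.370000, 0.114923) = 0.033698
  k2 = f(0.740000, 0.127391) = -0.018064
  y ← 0.114923 + (0.37/2)·(0.033698 + (-0.018064)) = 0.117815
s=0.740000, y=0.117815:
  k1 = f(0.740000, 0.117815) = -0.022469
  k2 = f(1.110000, 0.109501) = -0.122123
  y ← 0.117815 + (0.37/2)·(-0.022469 + (-0.122123)) = 0.091065
y(1.11) ≈ 0.0911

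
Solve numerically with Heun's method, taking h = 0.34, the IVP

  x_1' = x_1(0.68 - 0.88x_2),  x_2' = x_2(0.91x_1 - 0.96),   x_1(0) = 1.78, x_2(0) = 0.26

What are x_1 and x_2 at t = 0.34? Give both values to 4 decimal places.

Heun on (x_1,x_2): k1 = f(t_n, state_n); k2 = f(t_n + h, state_n + h·k1); state_{n+1} = state_n + (h/2)·(k1 + k2).
0.000000: (1.780000, 0.260000)
  k1 = (0.803136, 0.171548)
  predictor → (2.053066, 0.318326)
  k2 = (0.820965, 0.289133)
  → (2.056097, 0.338316)
(x_1(0.34), x_2(0.34)) ≈ (2.0561, 0.3383)

2.0561, 0.3383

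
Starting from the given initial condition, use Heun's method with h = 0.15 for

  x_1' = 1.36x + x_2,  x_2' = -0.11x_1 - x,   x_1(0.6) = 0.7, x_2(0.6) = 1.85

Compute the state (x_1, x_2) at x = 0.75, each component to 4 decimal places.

Heun on (x_1,x_2): k1 = f(x_n, state_n); k2 = f(x_n + h, state_n + h·k1); state_{n+1} = state_n + (h/2)·(k1 + k2).
0.600000: (0.700000, 1.850000)
  k1 = (2.666000, -0.677000)
  predictor → (1.099900, 1.748450)
  k2 = (2.768450, -0.870989)
  → (1.107584, 1.733901)
(x_1(0.75), x_2(0.75)) ≈ (1.1076, 1.7339)

1.1076, 1.7339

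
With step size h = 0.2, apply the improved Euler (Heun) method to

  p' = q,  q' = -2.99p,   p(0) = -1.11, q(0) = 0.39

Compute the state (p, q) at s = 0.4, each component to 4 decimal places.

-0.7018, 1.5463

Heun on (p,q): k1 = f(s_n, state_n); k2 = f(s_n + h, state_n + h·k1); state_{n+1} = state_n + (h/2)·(k1 + k2).
0.000000: (-1.110000, 0.390000)
  k1 = (0.390000, 3.318900)
  predictor → (-1.032000, 1.053780)
  k2 = (1.053780, 3.085680)
  → (-0.965622, 1.030458)
0.200000: (-0.965622, 1.030458)
  k1 = (1.030458, 2.887210)
  predictor → (-0.759530, 1.607900)
  k2 = (1.607900, 2.270996)
  → (-0.701786, 1.546279)
(p(0.4), q(0.4)) ≈ (-0.7018, 1.5463)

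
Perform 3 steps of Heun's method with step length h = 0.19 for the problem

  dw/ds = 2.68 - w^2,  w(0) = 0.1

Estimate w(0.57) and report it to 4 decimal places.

1.2175

Heun: k1 = f(s_n, w_n); k2 = f(s_n + h, w_n + h·k1); w_{n+1} = w_n + (h/2)·(k1 + k2).
s=0.000000, w=0.100000:
  k1 = f(0.000000, 0.100000) = 2.670000
  k2 = f(0.190000, 0.607300) = 2.311187
  w ← 0.100000 + (0.19/2)·(2.670000 + 2.311187) = 0.573213
s=0.190000, w=0.573213:
  k1 = f(0.190000, 0.573213) = 2.351427
  k2 = f(0.380000, 1.019984) = 1.639633
  w ← 0.573213 + (0.19/2)·(2.351427 + 1.639633) = 0.952363
s=0.380000, w=0.952363:
  k1 = f(0.380000, 0.952363) = 1.773004
  k2 = f(0.570000, 1.289234) = 1.017875
  w ← 0.952363 + (0.19/2)·(1.773004 + 1.017875) = 1.217497
w(0.57) ≈ 1.2175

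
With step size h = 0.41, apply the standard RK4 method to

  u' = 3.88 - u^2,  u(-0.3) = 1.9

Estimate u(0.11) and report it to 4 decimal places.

RK4: k1 = f(s_n, u_n); k2 = f(s_n + h/2, u_n + (h/2)·k1); k3 = f(s_n + h/2, u_n + (h/2)·k2); k4 = f(s_n + h, u_n + h·k3); u_{n+1} = u_n + (h/6)·(k1 + 2k2 + 2k3 + k4).
s=-0.300000, u=1.900000:
  k1 = f(-0.300000, 1.900000) = 0.270000
  k2 = f(-0.095000, 1.955350) = 0.056606
  k3 = f(-0.095000, 1.911604) = 0.225769
  k4 = f(0.110000, 1.992565) = -0.090316
  u ← 1.900000 + (0.41/6)·(k1 + 2k2 + 2k3 + k4) = 1.950870
u(0.11) ≈ 1.9509

1.9509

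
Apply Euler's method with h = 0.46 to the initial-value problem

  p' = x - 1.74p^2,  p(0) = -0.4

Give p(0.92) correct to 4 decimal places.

-0.5397

Euler: p_{n+1} = p_n + h·f(x_n, p_n).
x=0.000000, p=-0.400000: f=-0.278400 → p ← -0.400000 + 0.46·(-0.278400) = -0.528064
x=0.460000, p=-0.528064: f=-0.025202 → p ← -0.528064 + 0.46·(-0.025202) = -0.539657
p(0.92) ≈ -0.5397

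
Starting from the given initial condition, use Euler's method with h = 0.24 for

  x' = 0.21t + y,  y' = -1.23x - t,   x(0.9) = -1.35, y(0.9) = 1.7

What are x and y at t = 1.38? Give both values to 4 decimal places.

Euler on (x,y): x_{n+1} = x_n + h·x', y_{n+1} = y_n + h·y'.
0.900000: (-1.350000, 1.700000); f=(1.889000, 0.760500) → (-0.896640, 1.882520)
1.140000: (-0.896640, 1.882520); f=(2.121920, -0.037133) → (-0.387379, 1.873608)
(x(1.38), y(1.38)) ≈ (-0.3874, 1.8736)

-0.3874, 1.8736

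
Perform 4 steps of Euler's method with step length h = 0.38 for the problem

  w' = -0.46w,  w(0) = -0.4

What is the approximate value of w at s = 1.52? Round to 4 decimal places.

-0.1855

Euler: w_{n+1} = w_n + h·f(s_n, w_n).
s=0.000000, w=-0.400000: f=0.184000 → w ← -0.400000 + 0.38·0.184000 = -0.330080
s=0.380000, w=-0.330080: f=0.151837 → w ← -0.330080 + 0.38·0.151837 = -0.272382
s=0.760000, w=-0.272382: f=0.125296 → w ← -0.272382 + 0.38·0.125296 = -0.224770
s=1.140000, w=-0.224770: f=0.103394 → w ← -0.224770 + 0.38·0.103394 = -0.185480
w(1.52) ≈ -0.1855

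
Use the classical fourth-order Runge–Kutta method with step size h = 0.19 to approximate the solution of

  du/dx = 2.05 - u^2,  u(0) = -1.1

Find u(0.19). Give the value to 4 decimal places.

RK4: k1 = f(x_n, u_n); k2 = f(x_n + h/2, u_n + (h/2)·k1); k3 = f(x_n + h/2, u_n + (h/2)·k2); k4 = f(x_n + h, u_n + h·k3); u_{n+1} = u_n + (h/6)·(k1 + 2k2 + 2k3 + k4).
x=0.000000, u=-1.100000:
  k1 = f(0.000000, -1.100000) = 0.840000
  k2 = f(0.095000, -1.020200) = 1.009192
  k3 = f(0.095000, -1.004127) = 1.041729
  k4 = f(0.190000, -0.902071) = 1.236267
  u ← -1.100000 + (0.19/6)·(k1 + 2k2 + 2k3 + k4) = -0.904360
u(0.19) ≈ -0.9044

-0.9044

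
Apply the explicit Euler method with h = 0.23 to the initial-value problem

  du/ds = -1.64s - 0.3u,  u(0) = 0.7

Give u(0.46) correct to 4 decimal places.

Euler: u_{n+1} = u_n + h·f(s_n, u_n).
s=0.000000, u=0.700000: f=-0.210000 → u ← 0.700000 + 0.23·(-0.210000) = 0.651700
s=0.230000, u=0.651700: f=-0.572710 → u ← 0.651700 + 0.23·(-0.572710) = 0.519977
u(0.46) ≈ 0.5200

0.5200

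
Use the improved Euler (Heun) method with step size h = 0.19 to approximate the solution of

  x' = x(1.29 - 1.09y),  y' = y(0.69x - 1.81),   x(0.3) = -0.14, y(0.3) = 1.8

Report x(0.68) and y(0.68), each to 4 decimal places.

-0.1354, 0.8925

Heun on (x,y): k1 = f(t_n, state_n); k2 = f(t_n + h, state_n + h·k1); state_{n+1} = state_n + (h/2)·(k1 + k2).
0.300000: (-0.140000, 1.800000)
  k1 = (0.094080, -3.431880)
  predictor → (-0.122125, 1.147943)
  k2 = (-0.004731, -2.174509)
  → (-0.131512, 1.267393)
0.490000: (-0.131512, 1.267393)
  k1 = (0.012028, -2.408989)
  predictor → (-0.129227, 0.809685)
  k2 = (-0.052652, -1.537727)
  → (-0.135371, 0.892455)
(x(0.68), y(0.68)) ≈ (-0.1354, 0.8925)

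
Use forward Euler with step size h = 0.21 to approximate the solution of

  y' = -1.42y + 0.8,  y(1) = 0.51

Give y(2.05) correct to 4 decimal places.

Euler: y_{n+1} = y_n + h·f(x_n, y_n).
x=1.000000, y=0.510000: f=0.075800 → y ← 0.510000 + 0.21·0.075800 = 0.525918
x=1.210000, y=0.525918: f=0.053196 → y ← 0.525918 + 0.21·0.053196 = 0.537089
x=1.420000, y=0.537089: f=0.037333 → y ← 0.537089 + 0.21·0.037333 = 0.544929
x=1.630000, y=0.544929: f=0.026200 → y ← 0.544929 + 0.21·0.026200 = 0.550431
x=1.840000, y=0.550431: f=0.018387 → y ← 0.550431 + 0.21·0.018387 = 0.554293
y(2.05) ≈ 0.5543

0.5543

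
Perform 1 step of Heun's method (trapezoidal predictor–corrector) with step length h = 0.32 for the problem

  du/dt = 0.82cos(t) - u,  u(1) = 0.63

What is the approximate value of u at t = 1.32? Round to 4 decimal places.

Heun: k1 = f(t_n, u_n); k2 = f(t_n + h, u_n + h·k1); u_{n+1} = u_n + (h/2)·(k1 + k2).
t=1.000000, u=0.630000:
  k1 = f(1.000000, 0.630000) = -0.186952
  k2 = f(1.320000, 0.570175) = -0.366671
  u ← 0.630000 + (0.32/2)·(-0.186952 + (-0.366671)) = 0.541420
u(1.32) ≈ 0.5414

0.5414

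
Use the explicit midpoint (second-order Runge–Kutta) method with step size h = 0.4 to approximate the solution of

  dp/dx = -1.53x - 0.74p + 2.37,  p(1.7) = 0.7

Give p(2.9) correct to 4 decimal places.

Midpoint: k1 = f(x_n, p_n); k2 = f(x_n + h/2, p_n + (h/2)·k1); p_{n+1} = p_n + h·k2.
x=1.700000, p=0.700000:
  k1 = f(1.700000, 0.700000) = -0.749000
  k2 = f(1.900000, 0.550200) = -0.944148
  p ← 0.700000 + 0.4·(-0.944148) = 0.322341
x=2.100000, p=0.322341:
  k1 = f(2.100000, 0.322341) = -1.081532
  k2 = f(2.300000, 0.106034) = -1.227465
  p ← 0.322341 + 0.4·(-1.227465) = -0.168645
x=2.500000, p=-0.168645:
  k1 = f(2.500000, -0.168645) = -1.330202
  k2 = f(2.700000, -0.434686) = -1.439332
  p ← -0.168645 + 0.4·(-1.439332) = -0.744378
p(2.9) ≈ -0.7444

-0.7444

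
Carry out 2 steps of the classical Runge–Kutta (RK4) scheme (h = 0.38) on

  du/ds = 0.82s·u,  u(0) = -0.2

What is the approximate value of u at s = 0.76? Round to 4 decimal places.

-0.2534

RK4: k1 = f(s_n, u_n); k2 = f(s_n + h/2, u_n + (h/2)·k1); k3 = f(s_n + h/2, u_n + (h/2)·k2); k4 = f(s_n + h, u_n + h·k3); u_{n+1} = u_n + (h/6)·(k1 + 2k2 + 2k3 + k4).
s=0.000000, u=-0.200000:
  k1 = f(0.000000, -0.200000) = 0.000000
  k2 = f(0.190000, -0.200000) = -0.031160
  k3 = f(0.190000, -0.205920) = -0.032082
  k4 = f(0.380000, -0.212191) = -0.066119
  u ← -0.200000 + (0.38/6)·(k1 + 2k2 + 2k3 + k4) = -0.212198
s=0.380000, u=-0.212198:
  k1 = f(0.380000, -0.212198) = -0.066121
  k2 = f(0.570000, -0.224761) = -0.105053
  k3 = f(0.570000, -0.232158) = -0.108511
  k4 = f(0.760000, -0.253432) = -0.157939
  u ← -0.212198 + (0.38/6)·(k1 + 2k2 + 2k3 + k4) = -0.253440
u(0.76) ≈ -0.2534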